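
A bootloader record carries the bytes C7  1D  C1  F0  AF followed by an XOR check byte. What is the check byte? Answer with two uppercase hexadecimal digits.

XOR the bytes together:
  start with 0xC7
  0xC7 ⊕ 0x1D = 0xDA
  0xDA ⊕ 0xC1 = 0x1B
  0x1B ⊕ 0xF0 = 0xEB
  0xEB ⊕ 0xAF = 0x44

44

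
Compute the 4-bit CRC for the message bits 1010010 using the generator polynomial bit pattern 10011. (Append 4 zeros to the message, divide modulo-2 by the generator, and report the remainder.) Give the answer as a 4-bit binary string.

0100

Append 4 zeros: 10100100000. Divide by 10011 (XOR where the leading bit is 1):
  pos 0: 10100 XOR 10011 = 00111
  pos 2: 11110 XOR 10011 = 01101
  pos 3: 11010 XOR 10011 = 01001
  pos 4: 10010 XOR 10011 = 00001
Remainder (last 4 bits) = 0100. This is the CRC / FCS.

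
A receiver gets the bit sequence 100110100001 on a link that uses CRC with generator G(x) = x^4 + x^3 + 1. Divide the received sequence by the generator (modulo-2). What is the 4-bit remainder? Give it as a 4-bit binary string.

1110

Modulo-2 division of 100110100001 by 11001:
  pos 0: 10011 XOR 11001 = 01010
  pos 1: 10100 XOR 11001 = 01101
  pos 2: 11011 XOR 11001 = 00010
  pos 5: 10000 XOR 11001 = 01001
  pos 6: 10010 XOR 11001 = 01011
  pos 7: 10111 XOR 11001 = 01110
Remainder = 1110 (nonzero — an error is detected).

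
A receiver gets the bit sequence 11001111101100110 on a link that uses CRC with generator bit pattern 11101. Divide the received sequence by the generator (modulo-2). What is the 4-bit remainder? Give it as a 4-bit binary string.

1101

Modulo-2 division of 11001111101100110 by 11101:
  pos 0: 11001 XOR 11101 = 00100
  pos 2: 10011 XOR 11101 = 01110
  pos 3: 11101 XOR 11101 = 00000
  pos 8: 10110 XOR 11101 = 01011
  pos 9: 10110 XOR 11101 = 01011
  pos 10: 10111 XOR 11101 = 01010
  pos 11: 10101 XOR 11101 = 01000
  pos 12: 10000 XOR 11101 = 01101
Remainder = 1101 (nonzero — an error is detected).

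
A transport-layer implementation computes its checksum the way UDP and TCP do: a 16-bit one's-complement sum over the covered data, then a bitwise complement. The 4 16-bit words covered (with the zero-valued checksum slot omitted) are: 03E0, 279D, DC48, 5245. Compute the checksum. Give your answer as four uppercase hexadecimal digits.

One's-complement addition (fold any carry out of bit 15 back into bit 0):
  0x03E0 + 0x279D = 0x02B7D
  0x2B7D + 0xDC48 = 0x107C5 → wrap carry → 0x07C6
  0x07C6 + 0x5245 = 0x05A0B
One's-complement sum = 0x5A0B.
Checksum = ~0x5A0B & 0xFFFF = 0xA5F4.

A5F4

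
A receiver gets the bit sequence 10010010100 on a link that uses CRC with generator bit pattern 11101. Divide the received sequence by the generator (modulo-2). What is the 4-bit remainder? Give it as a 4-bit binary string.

0000

Modulo-2 division of 10010010100 by 11101:
  pos 0: 10010 XOR 11101 = 01111
  pos 1: 11110 XOR 11101 = 00011
  pos 4: 11101 XOR 11101 = 00000
Remainder = 0000 (zero — the frame passes the CRC check).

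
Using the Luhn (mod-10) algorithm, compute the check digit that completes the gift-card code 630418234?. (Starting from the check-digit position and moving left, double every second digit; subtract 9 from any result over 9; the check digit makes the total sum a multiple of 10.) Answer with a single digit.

5

Partial digits right→left: 4 3 2 8 1 4 0 3 6
Double every second digit counting from the check-digit position (so the 1st, 3rd, 5th, ... of the partial from the right).
  doubled (with −9 where >9): 8 4 2 0 3 → sum 17
  kept as-is: 3 8 4 3 → sum 18
Total = 17 + 18 = 35.
Check digit = (10 − (35 mod 10)) mod 10 = 5.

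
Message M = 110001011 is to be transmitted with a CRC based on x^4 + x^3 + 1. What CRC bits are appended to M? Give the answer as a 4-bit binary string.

1011

Append 4 zeros: 1100010110000. Divide by 11001 (XOR where the leading bit is 1):
  pos 0: 11000 XOR 11001 = 00001
  pos 4: 11011 XOR 11001 = 00010
  pos 7: 10000 XOR 11001 = 01001
  pos 8: 10010 XOR 11001 = 01011
Remainder (last 4 bits) = 1011. This is the CRC / FCS.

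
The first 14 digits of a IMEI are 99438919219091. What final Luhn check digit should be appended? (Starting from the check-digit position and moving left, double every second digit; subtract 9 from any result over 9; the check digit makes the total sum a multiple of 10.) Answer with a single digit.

1

Partial digits right→left: 1 9 0 9 1 2 9 1 9 8 3 4 9 9
Double every second digit counting from the check-digit position (so the 1st, 3rd, 5th, ... of the partial from the right).
  doubled (with −9 where >9): 2 0 2 9 9 6 9 → sum 37
  kept as-is: 9 9 2 1 8 4 9 → sum 42
Total = 37 + 42 = 79.
Check digit = (10 − (79 mod 10)) mod 10 = 1.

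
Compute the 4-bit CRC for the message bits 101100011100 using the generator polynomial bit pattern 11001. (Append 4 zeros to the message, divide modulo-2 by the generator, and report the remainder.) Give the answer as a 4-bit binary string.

Append 4 zeros: 1011000111000000. Divide by 11001 (XOR where the leading bit is 1):
  pos 0: 10110 XOR 11001 = 01111
  pos 1: 11110 XOR 11001 = 00111
  pos 3: 11101 XOR 11001 = 00100
  pos 5: 10011 XOR 11001 = 01010
  pos 6: 10100 XOR 11001 = 01101
  pos 7: 11010 XOR 11001 = 00011
  pos 10: 11000 XOR 11001 = 00001
Remainder (last 4 bits) = 0010. This is the CRC / FCS.

0010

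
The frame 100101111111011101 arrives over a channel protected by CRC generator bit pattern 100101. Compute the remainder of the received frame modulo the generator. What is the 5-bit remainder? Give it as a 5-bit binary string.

Modulo-2 division of 100101111111011101 by 100101:
  pos 0: 100101 XOR 100101 = 000000
  pos 6: 111111 XOR 100101 = 011010
  pos 7: 110100 XOR 100101 = 010001
  pos 8: 100011 XOR 100101 = 000110
  pos 11: 110110 XOR 100101 = 010011
  pos 12: 100111 XOR 100101 = 000010
Remainder = 00010 (nonzero — an error is detected).

00010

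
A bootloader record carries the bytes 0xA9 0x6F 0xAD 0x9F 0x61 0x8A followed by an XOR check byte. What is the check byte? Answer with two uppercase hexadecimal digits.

1F

XOR the bytes together:
  start with 0xA9
  0xA9 ⊕ 0x6F = 0xC6
  0xC6 ⊕ 0xAD = 0x6B
  0x6B ⊕ 0x9F = 0xF4
  0xF4 ⊕ 0x61 = 0x95
  0x95 ⊕ 0x8A = 0x1F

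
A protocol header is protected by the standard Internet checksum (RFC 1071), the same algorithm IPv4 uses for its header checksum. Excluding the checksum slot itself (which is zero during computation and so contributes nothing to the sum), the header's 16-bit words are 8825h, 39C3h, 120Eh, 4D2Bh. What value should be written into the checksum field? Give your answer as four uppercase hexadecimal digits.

One's-complement addition (fold any carry out of bit 15 back into bit 0):
  0x8825 + 0x39C3 = 0x0C1E8
  0xC1E8 + 0x120E = 0x0D3F6
  0xD3F6 + 0x4D2B = 0x12121 → wrap carry → 0x2122
One's-complement sum = 0x2122.
Checksum = ~0x2122 & 0xFFFF = 0xDEDD.

DEDD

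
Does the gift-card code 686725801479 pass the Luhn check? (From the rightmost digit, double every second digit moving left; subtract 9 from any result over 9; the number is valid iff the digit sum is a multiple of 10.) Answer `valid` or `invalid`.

From the right, keep odd positions and double even positions (subtract 9 from any doubled value over 9):
  doubled (positions 2,4,...): 5 2 7 4 3 3 → sum 24
  kept (positions 1,3,...): 9 4 0 5 7 8 → sum 33
Total = 57.
57 mod 10 = 7, so the number is invalid.

invalid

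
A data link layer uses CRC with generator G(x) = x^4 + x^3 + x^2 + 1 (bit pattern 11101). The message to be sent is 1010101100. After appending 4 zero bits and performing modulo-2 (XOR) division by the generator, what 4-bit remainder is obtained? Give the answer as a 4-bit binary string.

Append 4 zeros: 10101011000000. Divide by 11101 (XOR where the leading bit is 1):
  pos 0: 10101 XOR 11101 = 01000
  pos 1: 10000 XOR 11101 = 01101
  pos 2: 11011 XOR 11101 = 00110
  pos 4: 11010 XOR 11101 = 00111
  pos 6: 11100 XOR 11101 = 00001
Remainder (last 4 bits) = 1000. This is the CRC / FCS.

1000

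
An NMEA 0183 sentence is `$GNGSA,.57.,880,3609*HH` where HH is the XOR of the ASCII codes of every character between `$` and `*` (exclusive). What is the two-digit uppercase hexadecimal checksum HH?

4E

XOR the ASCII codes of the payload characters:
  'G' = 0x47 → acc = 0x47
  'N' = 0x4E → acc = 0x09
  'G' = 0x47 → acc = 0x4E
  'S' = 0x53 → acc = 0x1D
  'A' = 0x41 → acc = 0x5C
  ',' = 0x2C → acc = 0x70
  '.' = 0x2E → acc = 0x5E
  '5' = 0x35 → acc = 0x6B
  '7' = 0x37 → acc = 0x5C
  '.' = 0x2E → acc = 0x72
  ',' = 0x2C → acc = 0x5E
  '8' = 0x38 → acc = 0x66
  '8' = 0x38 → acc = 0x5E
  '0' = 0x30 → acc = 0x6E
  ',' = 0x2C → acc = 0x42
  '3' = 0x33 → acc = 0x71
  '6' = 0x36 → acc = 0x47
  '0' = 0x30 → acc = 0x77
  '9' = 0x39 → acc = 0x4E
Checksum = 0x4E.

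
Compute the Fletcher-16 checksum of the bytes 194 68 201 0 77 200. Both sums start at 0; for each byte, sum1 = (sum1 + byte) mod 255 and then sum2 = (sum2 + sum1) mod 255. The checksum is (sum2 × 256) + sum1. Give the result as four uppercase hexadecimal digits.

Running sums (mod 255):
  after byte 0 (194): sum1=194, sum2=194
  after byte 1 (68): sum1=7, sum2=201
  after byte 2 (201): sum1=208, sum2=154
  after byte 3 (0): sum1=208, sum2=107
  after byte 4 (77): sum1=30, sum2=137
  after byte 5 (200): sum1=230, sum2=112
Checksum = sum2·256 + sum1 = 112·256 + 230 = 28902 = 0x70E6.

70E6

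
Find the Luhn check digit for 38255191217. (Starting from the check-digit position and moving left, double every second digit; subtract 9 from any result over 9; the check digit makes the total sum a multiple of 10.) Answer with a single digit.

5

Partial digits right→left: 7 1 2 1 9 1 5 5 2 8 3
Double every second digit counting from the check-digit position (so the 1st, 3rd, 5th, ... of the partial from the right).
  doubled (with −9 where >9): 5 4 9 1 4 6 → sum 29
  kept as-is: 1 1 1 5 8 → sum 16
Total = 29 + 16 = 45.
Check digit = (10 − (45 mod 10)) mod 10 = 5.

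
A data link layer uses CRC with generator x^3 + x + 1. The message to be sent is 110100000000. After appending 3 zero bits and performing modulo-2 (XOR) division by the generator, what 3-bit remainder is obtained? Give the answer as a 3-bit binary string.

Append 3 zeros: 110100000000000. Divide by 1011 (XOR where the leading bit is 1):
  pos 0: 1101 XOR 1011 = 0110
  pos 1: 1100 XOR 1011 = 0111
  pos 2: 1110 XOR 1011 = 0101
  pos 3: 1010 XOR 1011 = 0001
  pos 6: 1000 XOR 1011 = 0011
  pos 8: 1100 XOR 1011 = 0111
  pos 9: 1110 XOR 1011 = 0101
  pos 10: 1010 XOR 1011 = 0001
Remainder (last 3 bits) = 010. This is the CRC / FCS.

010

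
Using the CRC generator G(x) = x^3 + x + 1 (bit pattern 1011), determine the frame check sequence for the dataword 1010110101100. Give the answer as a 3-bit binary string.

010

Append 3 zeros: 1010110101100000. Divide by 1011 (XOR where the leading bit is 1):
  pos 0: 1010 XOR 1011 = 0001
  pos 3: 1110 XOR 1011 = 0101
  pos 4: 1011 XOR 1011 = 0000
  pos 9: 1100 XOR 1011 = 0111
  pos 10: 1110 XOR 1011 = 0101
  pos 11: 1010 XOR 1011 = 0001
Remainder (last 3 bits) = 010. This is the CRC / FCS.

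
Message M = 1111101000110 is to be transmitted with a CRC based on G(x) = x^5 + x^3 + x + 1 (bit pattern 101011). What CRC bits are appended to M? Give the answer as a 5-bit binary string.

Append 5 zeros: 111110100011000000. Divide by 101011 (XOR where the leading bit is 1):
  pos 0: 111110 XOR 101011 = 010101
  pos 1: 101011 XOR 101011 = 000000
  pos 10: 110000 XOR 101011 = 011011
  pos 11: 110110 XOR 101011 = 011101
  pos 12: 111010 XOR 101011 = 010001
Remainder (last 5 bits) = 10001. This is the CRC / FCS.

10001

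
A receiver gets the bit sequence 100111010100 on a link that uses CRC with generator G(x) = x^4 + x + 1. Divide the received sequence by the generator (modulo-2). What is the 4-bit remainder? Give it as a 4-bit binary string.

1011

Modulo-2 division of 100111010100 by 10011:
  pos 0: 10011 XOR 10011 = 00000
  pos 5: 10101 XOR 10011 = 00110
  pos 7: 11000 XOR 10011 = 01011
Remainder = 1011 (nonzero — an error is detected).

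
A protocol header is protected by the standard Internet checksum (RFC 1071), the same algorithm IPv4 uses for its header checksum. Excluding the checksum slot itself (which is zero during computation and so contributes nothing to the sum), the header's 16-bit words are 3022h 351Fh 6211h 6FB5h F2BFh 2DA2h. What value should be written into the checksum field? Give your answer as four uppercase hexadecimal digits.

One's-complement addition (fold any carry out of bit 15 back into bit 0):
  0x3022 + 0x351F = 0x06541
  0x6541 + 0x6211 = 0x0C752
  0xC752 + 0x6FB5 = 0x13707 → wrap carry → 0x3708
  0x3708 + 0xF2BF = 0x129C7 → wrap carry → 0x29C8
  0x29C8 + 0x2DA2 = 0x0576A
One's-complement sum = 0x576A.
Checksum = ~0x576A & 0xFFFF = 0xA895.

A895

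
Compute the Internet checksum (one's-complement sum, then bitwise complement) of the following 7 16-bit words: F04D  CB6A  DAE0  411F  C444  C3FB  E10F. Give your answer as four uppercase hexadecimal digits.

One's-complement addition (fold any carry out of bit 15 back into bit 0):
  0xF04D + 0xCB6A = 0x1BBB7 → wrap carry → 0xBBB8
  0xBBB8 + 0xDAE0 = 0x19698 → wrap carry → 0x9699
  0x9699 + 0x411F = 0x0D7B8
  0xD7B8 + 0xC444 = 0x19BFC → wrap carry → 0x9BFD
  0x9BFD + 0xC3FB = 0x15FF8 → wrap carry → 0x5FF9
  0x5FF9 + 0xE10F = 0x14108 → wrap carry → 0x4109
One's-complement sum = 0x4109.
Checksum = ~0x4109 & 0xFFFF = 0xBEF6.

BEF6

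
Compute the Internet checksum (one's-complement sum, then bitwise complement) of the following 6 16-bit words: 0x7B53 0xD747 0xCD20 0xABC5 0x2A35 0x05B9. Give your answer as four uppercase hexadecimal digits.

0490

One's-complement addition (fold any carry out of bit 15 back into bit 0):
  0x7B53 + 0xD747 = 0x1529A → wrap carry → 0x529B
  0x529B + 0xCD20 = 0x11FBB → wrap carry → 0x1FBC
  0x1FBC + 0xABC5 = 0x0CB81
  0xCB81 + 0x2A35 = 0x0F5B6
  0xF5B6 + 0x05B9 = 0x0FB6F
One's-complement sum = 0xFB6F.
Checksum = ~0xFB6F & 0xFFFF = 0x0490.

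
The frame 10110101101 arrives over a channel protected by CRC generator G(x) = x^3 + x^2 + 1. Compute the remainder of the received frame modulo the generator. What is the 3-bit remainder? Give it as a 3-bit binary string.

Modulo-2 division of 10110101101 by 1101:
  pos 0: 1011 XOR 1101 = 0110
  pos 1: 1100 XOR 1101 = 0001
  pos 4: 1101 XOR 1101 = 0000
Remainder = 101 (nonzero — an error is detected).

101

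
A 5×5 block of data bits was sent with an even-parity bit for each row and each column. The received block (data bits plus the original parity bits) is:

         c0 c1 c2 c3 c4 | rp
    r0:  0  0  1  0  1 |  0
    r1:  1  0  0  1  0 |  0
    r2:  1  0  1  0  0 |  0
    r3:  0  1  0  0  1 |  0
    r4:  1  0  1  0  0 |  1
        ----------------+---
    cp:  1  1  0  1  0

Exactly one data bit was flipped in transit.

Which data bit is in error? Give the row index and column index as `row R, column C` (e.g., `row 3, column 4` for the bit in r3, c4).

row 4, column 2

Recompute each row's even parity and compare to rp:
  r0: data parity 0, sent rp 0 → ok
  r1: data parity 0, sent rp 0 → ok
  r2: data parity 0, sent rp 0 → ok
  r3: data parity 0, sent rp 0 → ok
  r4: data parity 0, sent rp 1 → mismatch
Recompute each column's even parity and compare to cp:
  c0: data parity 1, sent cp 1 → ok
  c1: data parity 1, sent cp 1 → ok
  c2: data parity 1, sent cp 0 → mismatch
  c3: data parity 1, sent cp 1 → ok
  c4: data parity 0, sent cp 0 → ok
Exactly one row (r4) and one column (c2) fail → the flipped bit is at their intersection.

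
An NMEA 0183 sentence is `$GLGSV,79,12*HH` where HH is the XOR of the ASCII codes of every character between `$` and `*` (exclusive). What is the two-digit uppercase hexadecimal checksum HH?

44

XOR the ASCII codes of the payload characters:
  'G' = 0x47 → acc = 0x47
  'L' = 0x4C → acc = 0x0B
  'G' = 0x47 → acc = 0x4C
  'S' = 0x53 → acc = 0x1F
  'V' = 0x56 → acc = 0x49
  ',' = 0x2C → acc = 0x65
  '7' = 0x37 → acc = 0x52
  '9' = 0x39 → acc = 0x6B
  ',' = 0x2C → acc = 0x47
  '1' = 0x31 → acc = 0x76
  '2' = 0x32 → acc = 0x44
Checksum = 0x44.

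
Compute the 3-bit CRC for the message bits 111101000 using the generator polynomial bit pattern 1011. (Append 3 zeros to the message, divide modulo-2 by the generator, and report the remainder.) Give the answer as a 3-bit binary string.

110

Append 3 zeros: 111101000000. Divide by 1011 (XOR where the leading bit is 1):
  pos 0: 1111 XOR 1011 = 0100
  pos 1: 1000 XOR 1011 = 0011
  pos 3: 1110 XOR 1011 = 0101
  pos 4: 1010 XOR 1011 = 0001
  pos 7: 1000 XOR 1011 = 0011
Remainder (last 3 bits) = 110. This is the CRC / FCS.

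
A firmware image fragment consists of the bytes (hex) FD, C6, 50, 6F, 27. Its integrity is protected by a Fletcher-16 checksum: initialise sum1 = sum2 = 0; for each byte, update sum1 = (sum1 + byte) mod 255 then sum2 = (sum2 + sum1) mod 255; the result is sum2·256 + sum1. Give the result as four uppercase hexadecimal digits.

Running sums (mod 255):
  after byte 0 (FD): sum1=253, sum2=253
  after byte 1 (C6): sum1=196, sum2=194
  after byte 2 (50): sum1=21, sum2=215
  after byte 3 (6F): sum1=132, sum2=92
  after byte 4 (27): sum1=171, sum2=8
Checksum = sum2·256 + sum1 = 8·256 + 171 = 2219 = 0x08AB.

08AB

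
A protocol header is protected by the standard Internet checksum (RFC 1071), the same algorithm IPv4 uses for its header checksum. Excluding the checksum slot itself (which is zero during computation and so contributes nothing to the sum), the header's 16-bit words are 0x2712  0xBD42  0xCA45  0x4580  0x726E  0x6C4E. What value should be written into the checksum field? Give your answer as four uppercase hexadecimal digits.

One's-complement addition (fold any carry out of bit 15 back into bit 0):
  0x2712 + 0xBD42 = 0x0E454
  0xE454 + 0xCA45 = 0x1AE99 → wrap carry → 0xAE9A
  0xAE9A + 0x4580 = 0x0F41A
  0xF41A + 0x726E = 0x16688 → wrap carry → 0x6689
  0x6689 + 0x6C4E = 0x0D2D7
One's-complement sum = 0xD2D7.
Checksum = ~0xD2D7 & 0xFFFF = 0x2D28.

2D28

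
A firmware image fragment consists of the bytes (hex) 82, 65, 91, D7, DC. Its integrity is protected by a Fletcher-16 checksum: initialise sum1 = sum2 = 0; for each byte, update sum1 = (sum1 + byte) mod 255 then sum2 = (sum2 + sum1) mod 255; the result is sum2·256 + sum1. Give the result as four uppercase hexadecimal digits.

Running sums (mod 255):
  after byte 0 (82): sum1=130, sum2=130
  after byte 1 (65): sum1=231, sum2=106
  after byte 2 (91): sum1=121, sum2=227
  after byte 3 (D7): sum1=81, sum2=53
  after byte 4 (DC): sum1=46, sum2=99
Checksum = sum2·256 + sum1 = 99·256 + 46 = 25390 = 0x632E.

632E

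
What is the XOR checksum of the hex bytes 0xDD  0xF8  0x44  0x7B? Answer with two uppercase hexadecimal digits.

XOR the bytes together:
  start with 0xDD
  0xDD ⊕ 0xF8 = 0x25
  0x25 ⊕ 0x44 = 0x61
  0x61 ⊕ 0x7B = 0x1A

1A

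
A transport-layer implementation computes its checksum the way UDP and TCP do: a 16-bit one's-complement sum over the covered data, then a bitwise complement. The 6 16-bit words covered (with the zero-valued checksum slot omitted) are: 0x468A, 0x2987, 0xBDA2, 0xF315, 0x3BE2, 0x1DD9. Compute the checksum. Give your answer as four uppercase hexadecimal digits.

One's-complement addition (fold any carry out of bit 15 back into bit 0):
  0x468A + 0x2987 = 0x07011
  0x7011 + 0xBDA2 = 0x12DB3 → wrap carry → 0x2DB4
  0x2DB4 + 0xF315 = 0x120C9 → wrap carry → 0x20CA
  0x20CA + 0x3BE2 = 0x05CAC
  0x5CAC + 0x1DD9 = 0x07A85
One's-complement sum = 0x7A85.
Checksum = ~0x7A85 & 0xFFFF = 0x857A.

857A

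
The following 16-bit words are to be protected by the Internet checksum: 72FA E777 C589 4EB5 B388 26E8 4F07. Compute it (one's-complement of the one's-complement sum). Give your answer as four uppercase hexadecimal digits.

One's-complement addition (fold any carry out of bit 15 back into bit 0):
  0x72FA + 0xE777 = 0x15A71 → wrap carry → 0x5A72
  0x5A72 + 0xC589 = 0x11FFB → wrap carry → 0x1FFC
  0x1FFC + 0x4EB5 = 0x06EB1
  0x6EB1 + 0xB388 = 0x12239 → wrap carry → 0x223A
  0x223A + 0x26E8 = 0x04922
  0x4922 + 0x4F07 = 0x09829
One's-complement sum = 0x9829.
Checksum = ~0x9829 & 0xFFFF = 0x67D6.

67D6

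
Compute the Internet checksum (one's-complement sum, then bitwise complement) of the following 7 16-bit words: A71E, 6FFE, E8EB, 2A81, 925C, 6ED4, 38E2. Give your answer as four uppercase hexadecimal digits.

One's-complement addition (fold any carry out of bit 15 back into bit 0):
  0xA71E + 0x6FFE = 0x1171C → wrap carry → 0x171D
  0x171D + 0xE8EB = 0x10008 → wrap carry → 0x0009
  0x0009 + 0x2A81 = 0x02A8A
  0x2A8A + 0x925C = 0x0BCE6
  0xBCE6 + 0x6ED4 = 0x12BBA → wrap carry → 0x2BBB
  0x2BBB + 0x38E2 = 0x0649D
One's-complement sum = 0x649D.
Checksum = ~0x649D & 0xFFFF = 0x9B62.

9B62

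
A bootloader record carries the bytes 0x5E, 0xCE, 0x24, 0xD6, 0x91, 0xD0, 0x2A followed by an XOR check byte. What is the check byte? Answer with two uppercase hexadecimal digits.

XOR the bytes together:
  start with 0x5E
  0x5E ⊕ 0xCE = 0x90
  0x90 ⊕ 0x24 = 0xB4
  0xB4 ⊕ 0xD6 = 0x62
  0x62 ⊕ 0x91 = 0xF3
  0xF3 ⊕ 0xD0 = 0x23
  0x23 ⊕ 0x2A = 0x09

09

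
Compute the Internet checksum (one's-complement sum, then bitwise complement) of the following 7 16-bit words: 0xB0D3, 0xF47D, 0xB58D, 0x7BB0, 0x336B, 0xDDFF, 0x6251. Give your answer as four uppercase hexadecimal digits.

One's-complement addition (fold any carry out of bit 15 back into bit 0):
  0xB0D3 + 0xF47D = 0x1A550 → wrap carry → 0xA551
  0xA551 + 0xB58D = 0x15ADE → wrap carry → 0x5ADF
  0x5ADF + 0x7BB0 = 0x0D68F
  0xD68F + 0x336B = 0x109FA → wrap carry → 0x09FB
  0x09FB + 0xDDFF = 0x0E7FA
  0xE7FA + 0x6251 = 0x14A4B → wrap carry → 0x4A4C
One's-complement sum = 0x4A4C.
Checksum = ~0x4A4C & 0xFFFF = 0xB5B3.

B5B3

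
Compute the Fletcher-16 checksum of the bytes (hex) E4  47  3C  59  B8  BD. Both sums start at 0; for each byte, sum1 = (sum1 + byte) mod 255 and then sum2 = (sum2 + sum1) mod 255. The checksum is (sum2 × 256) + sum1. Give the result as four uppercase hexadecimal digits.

Running sums (mod 255):
  after byte 0 (E4): sum1=228, sum2=228
  after byte 1 (47): sum1=44, sum2=17
  after byte 2 (3C): sum1=104, sum2=121
  after byte 3 (59): sum1=193, sum2=59
  after byte 4 (B8): sum1=122, sum2=181
  after byte 5 (BD): sum1=56, sum2=237
Checksum = sum2·256 + sum1 = 237·256 + 56 = 60728 = 0xED38.

ED38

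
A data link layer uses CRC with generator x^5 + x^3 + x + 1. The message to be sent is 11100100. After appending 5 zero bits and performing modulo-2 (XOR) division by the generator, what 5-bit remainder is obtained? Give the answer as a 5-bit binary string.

00011

Append 5 zeros: 1110010000000. Divide by 101011 (XOR where the leading bit is 1):
  pos 0: 111001 XOR 101011 = 010010
  pos 1: 100100 XOR 101011 = 001111
  pos 3: 111100 XOR 101011 = 010111
  pos 4: 101110 XOR 101011 = 000101
  pos 7: 101000 XOR 101011 = 000011
Remainder (last 5 bits) = 00011. This is the CRC / FCS.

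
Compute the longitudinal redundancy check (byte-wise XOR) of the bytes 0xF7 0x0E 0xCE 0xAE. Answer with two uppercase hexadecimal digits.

99

XOR the bytes together:
  start with 0xF7
  0xF7 ⊕ 0x0E = 0xF9
  0xF9 ⊕ 0xCE = 0x37
  0x37 ⊕ 0xAE = 0x99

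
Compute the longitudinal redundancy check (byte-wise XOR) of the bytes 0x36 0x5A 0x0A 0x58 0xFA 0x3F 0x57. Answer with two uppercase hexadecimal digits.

AC

XOR the bytes together:
  start with 0x36
  0x36 ⊕ 0x5A = 0x6C
  0x6C ⊕ 0x0A = 0x66
  0x66 ⊕ 0x58 = 0x3E
  0x3E ⊕ 0xFA = 0xC4
  0xC4 ⊕ 0x3F = 0xFB
  0xFB ⊕ 0x57 = 0xAC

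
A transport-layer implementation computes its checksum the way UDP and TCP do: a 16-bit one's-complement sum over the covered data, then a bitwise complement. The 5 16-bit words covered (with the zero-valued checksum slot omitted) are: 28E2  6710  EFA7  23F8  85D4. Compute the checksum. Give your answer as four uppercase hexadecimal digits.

One's-complement addition (fold any carry out of bit 15 back into bit 0):
  0x28E2 + 0x6710 = 0x08FF2
  0x8FF2 + 0xEFA7 = 0x17F99 → wrap carry → 0x7F9A
  0x7F9A + 0x23F8 = 0x0A392
  0xA392 + 0x85D4 = 0x12966 → wrap carry → 0x2967
One's-complement sum = 0x2967.
Checksum = ~0x2967 & 0xFFFF = 0xD698.

D698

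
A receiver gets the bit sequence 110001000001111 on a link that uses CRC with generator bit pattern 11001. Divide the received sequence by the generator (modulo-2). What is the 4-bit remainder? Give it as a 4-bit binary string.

Modulo-2 division of 110001000001111 by 11001:
  pos 0: 11000 XOR 11001 = 00001
  pos 4: 11000 XOR 11001 = 00001
  pos 8: 10011 XOR 11001 = 01010
  pos 9: 10101 XOR 11001 = 01100
  pos 10: 11001 XOR 11001 = 00000
Remainder = 0000 (zero — the frame passes the CRC check).

0000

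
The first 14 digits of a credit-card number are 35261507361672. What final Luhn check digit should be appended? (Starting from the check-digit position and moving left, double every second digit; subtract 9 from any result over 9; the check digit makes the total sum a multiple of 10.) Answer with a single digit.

3

Partial digits right→left: 2 7 6 1 6 3 7 0 5 1 6 2 5 3
Double every second digit counting from the check-digit position (so the 1st, 3rd, 5th, ... of the partial from the right).
  doubled (with −9 where >9): 4 3 3 5 1 3 1 → sum 20
  kept as-is: 7 1 3 0 1 2 3 → sum 17
Total = 20 + 17 = 37.
Check digit = (10 − (37 mod 10)) mod 10 = 3.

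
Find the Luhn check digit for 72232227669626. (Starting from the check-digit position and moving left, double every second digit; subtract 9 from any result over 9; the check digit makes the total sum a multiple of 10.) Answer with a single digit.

Partial digits right→left: 6 2 6 9 6 6 7 2 2 2 3 2 2 7
Double every second digit counting from the check-digit position (so the 1st, 3rd, 5th, ... of the partial from the right).
  doubled (with −9 where >9): 3 3 3 5 4 6 4 → sum 28
  kept as-is: 2 9 6 2 2 2 7 → sum 30
Total = 28 + 30 = 58.
Check digit = (10 − (58 mod 10)) mod 10 = 2.

2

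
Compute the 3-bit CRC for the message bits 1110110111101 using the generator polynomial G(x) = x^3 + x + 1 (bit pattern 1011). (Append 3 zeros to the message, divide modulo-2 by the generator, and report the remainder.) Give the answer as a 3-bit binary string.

Append 3 zeros: 1110110111101000. Divide by 1011 (XOR where the leading bit is 1):
  pos 0: 1110 XOR 1011 = 0101
  pos 1: 1011 XOR 1011 = 0000
  pos 5: 1011 XOR 1011 = 0000
  pos 9: 1101 XOR 1011 = 0110
  pos 10: 1100 XOR 1011 = 0111
  pos 11: 1110 XOR 1011 = 0101
  pos 12: 1010 XOR 1011 = 0001
Remainder (last 3 bits) = 001. This is the CRC / FCS.

001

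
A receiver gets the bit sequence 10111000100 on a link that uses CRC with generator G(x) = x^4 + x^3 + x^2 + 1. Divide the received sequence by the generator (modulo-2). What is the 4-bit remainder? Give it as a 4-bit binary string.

0001

Modulo-2 division of 10111000100 by 11101:
  pos 0: 10111 XOR 11101 = 01010
  pos 1: 10100 XOR 11101 = 01001
  pos 2: 10010 XOR 11101 = 01111
  pos 3: 11110 XOR 11101 = 00011
  pos 6: 11100 XOR 11101 = 00001
Remainder = 0001 (nonzero — an error is detected).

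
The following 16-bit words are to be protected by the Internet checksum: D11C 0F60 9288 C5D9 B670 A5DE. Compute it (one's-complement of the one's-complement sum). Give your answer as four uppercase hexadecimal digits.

6AD1

One's-complement addition (fold any carry out of bit 15 back into bit 0):
  0xD11C + 0x0F60 = 0x0E07C
  0xE07C + 0x9288 = 0x17304 → wrap carry → 0x7305
  0x7305 + 0xC5D9 = 0x138DE → wrap carry → 0x38DF
  0x38DF + 0xB670 = 0x0EF4F
  0xEF4F + 0xA5DE = 0x1952D → wrap carry → 0x952E
One's-complement sum = 0x952E.
Checksum = ~0x952E & 0xFFFF = 0x6AD1.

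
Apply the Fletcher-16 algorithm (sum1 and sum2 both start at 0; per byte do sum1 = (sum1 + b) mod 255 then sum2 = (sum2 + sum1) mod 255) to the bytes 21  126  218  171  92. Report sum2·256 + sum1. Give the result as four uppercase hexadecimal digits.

Running sums (mod 255):
  after byte 0 (21): sum1=21, sum2=21
  after byte 1 (126): sum1=147, sum2=168
  after byte 2 (218): sum1=110, sum2=23
  after byte 3 (171): sum1=26, sum2=49
  after byte 4 (92): sum1=118, sum2=167
Checksum = sum2·256 + sum1 = 167·256 + 118 = 42870 = 0xA776.

A776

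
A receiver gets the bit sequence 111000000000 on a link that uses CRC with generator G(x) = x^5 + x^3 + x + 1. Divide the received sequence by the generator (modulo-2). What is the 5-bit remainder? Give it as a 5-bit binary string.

Modulo-2 division of 111000000000 by 101011:
  pos 0: 111000 XOR 101011 = 010011
  pos 1: 100110 XOR 101011 = 001101
  pos 3: 110100 XOR 101011 = 011111
  pos 4: 111110 XOR 101011 = 010101
  pos 5: 101010 XOR 101011 = 000001
Remainder = 00010 (nonzero — an error is detected).

00010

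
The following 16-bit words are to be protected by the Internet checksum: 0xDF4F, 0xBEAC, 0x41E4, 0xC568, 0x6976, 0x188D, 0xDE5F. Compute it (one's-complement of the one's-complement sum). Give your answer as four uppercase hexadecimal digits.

FA52

One's-complement addition (fold any carry out of bit 15 back into bit 0):
  0xDF4F + 0xBEAC = 0x19DFB → wrap carry → 0x9DFC
  0x9DFC + 0x41E4 = 0x0DFE0
  0xDFE0 + 0xC568 = 0x1A548 → wrap carry → 0xA549
  0xA549 + 0x6976 = 0x10EBF → wrap carry → 0x0EC0
  0x0EC0 + 0x188D = 0x0274D
  0x274D + 0xDE5F = 0x105AC → wrap carry → 0x05AD
One's-complement sum = 0x05AD.
Checksum = ~0x05AD & 0xFFFF = 0xFA52.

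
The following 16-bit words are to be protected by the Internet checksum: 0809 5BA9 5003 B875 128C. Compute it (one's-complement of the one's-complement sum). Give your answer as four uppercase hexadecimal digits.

One's-complement addition (fold any carry out of bit 15 back into bit 0):
  0x0809 + 0x5BA9 = 0x063B2
  0x63B2 + 0x5003 = 0x0B3B5
  0xB3B5 + 0xB875 = 0x16C2A → wrap carry → 0x6C2B
  0x6C2B + 0x128C = 0x07EB7
One's-complement sum = 0x7EB7.
Checksum = ~0x7EB7 & 0xFFFF = 0x8148.

8148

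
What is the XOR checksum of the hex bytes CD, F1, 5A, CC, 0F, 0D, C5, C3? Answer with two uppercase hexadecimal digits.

XOR the bytes together:
  start with 0xCD
  0xCD ⊕ 0xF1 = 0x3C
  0x3C ⊕ 0x5A = 0x66
  0x66 ⊕ 0xCC = 0xAA
  0xAA ⊕ 0x0F = 0xA5
  0xA5 ⊕ 0x0D = 0xA8
  0xA8 ⊕ 0xC5 = 0x6D
  0x6D ⊕ 0xC3 = 0xAE

AE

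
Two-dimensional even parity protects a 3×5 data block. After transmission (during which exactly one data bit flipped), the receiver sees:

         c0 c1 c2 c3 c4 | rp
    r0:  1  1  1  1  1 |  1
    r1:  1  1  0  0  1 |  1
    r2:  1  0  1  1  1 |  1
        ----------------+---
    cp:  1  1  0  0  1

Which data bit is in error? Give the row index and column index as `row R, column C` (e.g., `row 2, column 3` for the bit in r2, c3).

row 2, column 1

Recompute each row's even parity and compare to rp:
  r0: data parity 1, sent rp 1 → ok
  r1: data parity 1, sent rp 1 → ok
  r2: data parity 0, sent rp 1 → mismatch
Recompute each column's even parity and compare to cp:
  c0: data parity 1, sent cp 1 → ok
  c1: data parity 0, sent cp 1 → mismatch
  c2: data parity 0, sent cp 0 → ok
  c3: data parity 0, sent cp 0 → ok
  c4: data parity 1, sent cp 1 → ok
Exactly one row (r2) and one column (c1) fail → the flipped bit is at their intersection.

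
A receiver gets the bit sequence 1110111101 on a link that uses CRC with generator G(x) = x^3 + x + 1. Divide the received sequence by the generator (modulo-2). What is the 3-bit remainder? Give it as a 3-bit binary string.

000

Modulo-2 division of 1110111101 by 1011:
  pos 0: 1110 XOR 1011 = 0101
  pos 1: 1011 XOR 1011 = 0000
  pos 5: 1110 XOR 1011 = 0101
  pos 6: 1011 XOR 1011 = 0000
Remainder = 000 (zero — the frame passes the CRC check).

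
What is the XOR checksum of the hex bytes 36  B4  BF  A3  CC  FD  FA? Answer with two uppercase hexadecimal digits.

55

XOR the bytes together:
  start with 0x36
  0x36 ⊕ 0xB4 = 0x82
  0x82 ⊕ 0xBF = 0x3D
  0x3D ⊕ 0xA3 = 0x9E
  0x9E ⊕ 0xCC = 0x52
  0x52 ⊕ 0xFD = 0xAF
  0xAF ⊕ 0xFA = 0x55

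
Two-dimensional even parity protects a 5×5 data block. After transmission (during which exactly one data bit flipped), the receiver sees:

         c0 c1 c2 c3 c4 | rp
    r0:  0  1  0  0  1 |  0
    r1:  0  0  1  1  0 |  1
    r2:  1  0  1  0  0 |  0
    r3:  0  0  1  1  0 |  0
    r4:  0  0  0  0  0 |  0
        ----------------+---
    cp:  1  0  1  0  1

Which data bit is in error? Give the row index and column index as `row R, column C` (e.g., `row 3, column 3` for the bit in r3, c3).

Recompute each row's even parity and compare to rp:
  r0: data parity 0, sent rp 0 → ok
  r1: data parity 0, sent rp 1 → mismatch
  r2: data parity 0, sent rp 0 → ok
  r3: data parity 0, sent rp 0 → ok
  r4: data parity 0, sent rp 0 → ok
Recompute each column's even parity and compare to cp:
  c0: data parity 1, sent cp 1 → ok
  c1: data parity 1, sent cp 0 → mismatch
  c2: data parity 1, sent cp 1 → ok
  c3: data parity 0, sent cp 0 → ok
  c4: data parity 1, sent cp 1 → ok
Exactly one row (r1) and one column (c1) fail → the flipped bit is at their intersection.

row 1, column 1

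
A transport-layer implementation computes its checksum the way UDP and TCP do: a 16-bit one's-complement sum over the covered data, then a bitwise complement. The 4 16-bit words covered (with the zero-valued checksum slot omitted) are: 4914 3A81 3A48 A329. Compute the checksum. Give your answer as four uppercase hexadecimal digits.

9EF8

One's-complement addition (fold any carry out of bit 15 back into bit 0):
  0x4914 + 0x3A81 = 0x08395
  0x8395 + 0x3A48 = 0x0BDDD
  0xBDDD + 0xA329 = 0x16106 → wrap carry → 0x6107
One's-complement sum = 0x6107.
Checksum = ~0x6107 & 0xFFFF = 0x9EF8.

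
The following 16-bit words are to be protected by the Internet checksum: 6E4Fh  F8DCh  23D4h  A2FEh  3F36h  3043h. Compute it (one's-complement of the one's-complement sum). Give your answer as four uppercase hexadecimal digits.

6287

One's-complement addition (fold any carry out of bit 15 back into bit 0):
  0x6E4F + 0xF8DC = 0x1672B → wrap carry → 0x672C
  0x672C + 0x23D4 = 0x08B00
  0x8B00 + 0xA2FE = 0x12DFE → wrap carry → 0x2DFF
  0x2DFF + 0x3F36 = 0x06D35
  0x6D35 + 0x3043 = 0x09D78
One's-complement sum = 0x9D78.
Checksum = ~0x9D78 & 0xFFFF = 0x6287.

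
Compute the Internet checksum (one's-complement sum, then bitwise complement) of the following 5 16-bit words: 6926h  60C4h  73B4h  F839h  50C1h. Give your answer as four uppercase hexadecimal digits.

One's-complement addition (fold any carry out of bit 15 back into bit 0):
  0x6926 + 0x60C4 = 0x0C9EA
  0xC9EA + 0x73B4 = 0x13D9E → wrap carry → 0x3D9F
  0x3D9F + 0xF839 = 0x135D8 → wrap carry → 0x35D9
  0x35D9 + 0x50C1 = 0x0869A
One's-complement sum = 0x869A.
Checksum = ~0x869A & 0xFFFF = 0x7965.

7965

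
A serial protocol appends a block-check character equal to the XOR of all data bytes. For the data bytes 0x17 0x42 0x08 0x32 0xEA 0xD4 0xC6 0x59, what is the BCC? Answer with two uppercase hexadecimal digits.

XOR the bytes together:
  start with 0x17
  0x17 ⊕ 0x42 = 0x55
  0x55 ⊕ 0x08 = 0x5D
  0x5D ⊕ 0x32 = 0x6F
  0x6F ⊕ 0xEA = 0x85
  0x85 ⊕ 0xD4 = 0x51
  0x51 ⊕ 0xC6 = 0x97
  0x97 ⊕ 0x59 = 0xCE

CE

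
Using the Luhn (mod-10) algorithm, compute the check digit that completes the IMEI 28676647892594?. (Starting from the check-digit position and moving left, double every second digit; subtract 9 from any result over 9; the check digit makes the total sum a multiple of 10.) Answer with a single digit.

5

Partial digits right→left: 4 9 5 2 9 8 7 4 6 6 7 6 8 2
Double every second digit counting from the check-digit position (so the 1st, 3rd, 5th, ... of the partial from the right).
  doubled (with −9 where >9): 8 1 9 5 3 5 7 → sum 38
  kept as-is: 9 2 8 4 6 6 2 → sum 37
Total = 38 + 37 = 75.
Check digit = (10 − (75 mod 10)) mod 10 = 5.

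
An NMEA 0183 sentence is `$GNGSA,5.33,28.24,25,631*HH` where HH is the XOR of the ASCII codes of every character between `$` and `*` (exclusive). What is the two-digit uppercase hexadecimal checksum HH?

56

XOR the ASCII codes of the payload characters:
  'G' = 0x47 → acc = 0x47
  'N' = 0x4E → acc = 0x09
  'G' = 0x47 → acc = 0x4E
  'S' = 0x53 → acc = 0x1D
  'A' = 0x41 → acc = 0x5C
  ',' = 0x2C → acc = 0x70
  '5' = 0x35 → acc = 0x45
  '.' = 0x2E → acc = 0x6B
  '3' = 0x33 → acc = 0x58
  '3' = 0x33 → acc = 0x6B
  ',' = 0x2C → acc = 0x47
  '2' = 0x32 → acc = 0x75
  '8' = 0x38 → acc = 0x4D
  '.' = 0x2E → acc = 0x63
  '2' = 0x32 → acc = 0x51
  '4' = 0x34 → acc = 0x65
  ',' = 0x2C → acc = 0x49
  '2' = 0x32 → acc = 0x7B
  '5' = 0x35 → acc = 0x4E
  ',' = 0x2C → acc = 0x62
  '6' = 0x36 → acc = 0x54
  '3' = 0x33 → acc = 0x67
  '1' = 0x31 → acc = 0x56
Checksum = 0x56.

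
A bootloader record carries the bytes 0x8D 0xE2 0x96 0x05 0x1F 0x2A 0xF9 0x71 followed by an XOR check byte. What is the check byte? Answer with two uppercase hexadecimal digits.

XOR the bytes together:
  start with 0x8D
  0x8D ⊕ 0xE2 = 0x6F
  0x6F ⊕ 0x96 = 0xF9
  0xF9 ⊕ 0x05 = 0xFC
  0xFC ⊕ 0x1F = 0xE3
  0xE3 ⊕ 0x2A = 0xC9
  0xC9 ⊕ 0xF9 = 0x30
  0x30 ⊕ 0x71 = 0x41

41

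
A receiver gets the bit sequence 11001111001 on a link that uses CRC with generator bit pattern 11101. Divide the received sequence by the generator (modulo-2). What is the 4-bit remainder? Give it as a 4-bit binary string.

Modulo-2 division of 11001111001 by 11101:
  pos 0: 11001 XOR 11101 = 00100
  pos 2: 10011 XOR 11101 = 01110
  pos 3: 11101 XOR 11101 = 00000
Remainder = 0001 (nonzero — an error is detected).

0001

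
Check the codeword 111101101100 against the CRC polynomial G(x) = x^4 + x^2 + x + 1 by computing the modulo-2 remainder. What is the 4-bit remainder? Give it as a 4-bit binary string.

Modulo-2 division of 111101101100 by 10111:
  pos 0: 11110 XOR 10111 = 01001
  pos 1: 10011 XOR 10111 = 00100
  pos 3: 10010 XOR 10111 = 00101
  pos 5: 10111 XOR 10111 = 00000
Remainder = 0000 (zero — the frame passes the CRC check).

0000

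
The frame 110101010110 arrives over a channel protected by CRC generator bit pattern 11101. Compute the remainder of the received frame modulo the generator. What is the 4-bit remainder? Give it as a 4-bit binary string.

0010

Modulo-2 division of 110101010110 by 11101:
  pos 0: 11010 XOR 11101 = 00111
  pos 2: 11110 XOR 11101 = 00011
  pos 5: 11101 XOR 11101 = 00000
Remainder = 0010 (nonzero — an error is detected).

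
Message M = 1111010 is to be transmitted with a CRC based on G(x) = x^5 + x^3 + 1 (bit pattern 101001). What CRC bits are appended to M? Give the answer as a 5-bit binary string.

01001

Append 5 zeros: 111101000000. Divide by 101001 (XOR where the leading bit is 1):
  pos 0: 111101 XOR 101001 = 010100
  pos 1: 101000 XOR 101001 = 000001
  pos 6: 100000 XOR 101001 = 001001
Remainder (last 5 bits) = 01001. This is the CRC / FCS.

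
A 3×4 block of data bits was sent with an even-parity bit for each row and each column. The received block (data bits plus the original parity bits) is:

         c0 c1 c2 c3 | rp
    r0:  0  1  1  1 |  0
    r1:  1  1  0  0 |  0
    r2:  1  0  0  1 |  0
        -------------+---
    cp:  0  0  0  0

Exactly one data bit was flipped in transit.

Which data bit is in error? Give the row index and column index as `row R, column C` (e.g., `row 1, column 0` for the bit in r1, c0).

row 0, column 2

Recompute each row's even parity and compare to rp:
  r0: data parity 1, sent rp 0 → mismatch
  r1: data parity 0, sent rp 0 → ok
  r2: data parity 0, sent rp 0 → ok
Recompute each column's even parity and compare to cp:
  c0: data parity 0, sent cp 0 → ok
  c1: data parity 0, sent cp 0 → ok
  c2: data parity 1, sent cp 0 → mismatch
  c3: data parity 0, sent cp 0 → ok
Exactly one row (r0) and one column (c2) fail → the flipped bit is at their intersection.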